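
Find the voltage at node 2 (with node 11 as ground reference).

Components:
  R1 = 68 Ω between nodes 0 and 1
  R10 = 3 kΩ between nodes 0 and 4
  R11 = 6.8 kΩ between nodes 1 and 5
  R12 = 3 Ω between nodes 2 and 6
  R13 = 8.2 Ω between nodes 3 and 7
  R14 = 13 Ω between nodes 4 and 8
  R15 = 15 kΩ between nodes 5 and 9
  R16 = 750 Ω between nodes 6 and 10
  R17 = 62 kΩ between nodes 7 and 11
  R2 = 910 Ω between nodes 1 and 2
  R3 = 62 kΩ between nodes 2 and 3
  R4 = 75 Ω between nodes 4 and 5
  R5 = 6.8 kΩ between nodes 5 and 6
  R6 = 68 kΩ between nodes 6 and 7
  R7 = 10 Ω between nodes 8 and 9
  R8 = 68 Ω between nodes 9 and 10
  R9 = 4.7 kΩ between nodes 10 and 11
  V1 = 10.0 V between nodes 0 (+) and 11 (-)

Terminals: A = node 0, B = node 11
Nodal analysis, taking node 11 as the 0 V reference.
Source V1 fixes V_0 = 10 V.
KCL at each unknown node (sum of currents leaving = 0; resistances in Ω):
  Node 1: (V_1 - 10)/68 + (V_1 - V_2)/910 + (V_1 - V_5)/6800 = 0
  Node 2: (V_2 - V_1)/910 + (V_2 - V_3)/62000 + (V_2 - V_6)/3 = 0
  Node 3: (V_3 - V_2)/62000 + (V_3 - V_7)/8.2 = 0
  Node 4: (V_4 - V_5)/75 + (V_4 - 10)/3000 + (V_4 - V_8)/13 = 0
  Node 5: (V_5 - V_4)/75 + (V_5 - V_6)/6800 + (V_5 - V_1)/6800 + (V_5 - V_9)/15000 = 0
  Node 6: (V_6 - V_5)/6800 + (V_6 - V_7)/68000 + (V_6 - V_2)/3 + (V_6 - V_10)/750 = 0
  Node 7: (V_7 - V_6)/68000 + (V_7 - V_3)/8.2 + (V_7 - 0)/62000 = 0
  Node 8: (V_8 - V_9)/10 + (V_8 - V_4)/13 = 0
  Node 9: (V_9 - V_8)/10 + (V_9 - V_10)/68 + (V_9 - V_5)/15000 = 0
  Node 10: (V_10 - V_9)/68 + (V_10 - 0)/4700 + (V_10 - V_6)/750 = 0
Collecting terms (coefficients in siemens):
  0.01595·V_1 - 0.001099·V_2 - 0.0001471·V_5 = 0.1471
  0.3344·V_2 - 0.001099·V_1 - 0.00001613·V_3 - 0.3333·V_6 = 0
  0.122·V_3 - 0.00001613·V_2 - 0.122·V_7 = 0
  0.09059·V_4 - 0.01333·V_5 - 0.07692·V_8 = 0.003333
  0.01369·V_5 - 0.0001471·V_1 - 0.01333·V_4 - 0.0001471·V_6 - 0.00006667·V_9 = 0
  0.3348·V_6 - 0.3333·V_2 - 0.0001471·V_5 - 0.00001471·V_7 - 0.001333·V_10 = 0
  0.122·V_7 - 0.122·V_3 - 0.00001471·V_6 = 0
  0.1769·V_8 - 0.07692·V_4 - 0.1·V_9 = 0
  0.1148·V_9 - 0.00006667·V_5 - 0.1·V_8 - 0.01471·V_10 = 0
  0.01625·V_10 - 0.001333·V_6 - 0.01471·V_9 = 0
Solving these 10 simultaneous equations (Gaussian elimination) gives:
  V_1 = 9.912 V, V_2 = 8.936 V, V_3 = 5.866 V, V_4 = 8.341 V
  V_5 = 8.364 V, V_6 = 8.933 V, V_7 = 5.866 V, V_8 = 8.33 V
  V_9 = 8.321 V, V_10 = 8.263 V
The requested potential is V_2 = 8.936 V.

Final answer: V_2 = 8.936 V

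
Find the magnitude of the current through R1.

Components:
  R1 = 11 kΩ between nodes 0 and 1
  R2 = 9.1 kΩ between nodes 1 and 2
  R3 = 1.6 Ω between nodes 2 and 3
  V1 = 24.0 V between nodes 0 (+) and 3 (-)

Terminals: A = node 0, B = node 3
Nodal analysis, taking node 3 as the 0 V reference.
Source V1 fixes V_0 = 24 V.
KCL at each unknown node (sum of currents leaving = 0; resistances in Ω):
  Node 1: (V_1 - 24)/11000 + (V_1 - V_2)/9100 = 0
  Node 2: (V_2 - V_1)/9100 + (V_2 - 0)/1.6 = 0
Collecting terms (coefficients in siemens):
  0.0002008·V_1 - 0.0001099·V_2 = 0.002182
  0.6251·V_2 - 0.0001099·V_1 = 0
Determinant D = (0.0002008)(0.6251) - (-0.0001099)(-0.0001099) = 0.0001255
V_1 = [(0.002182)(0.6251) - (-0.0001099)(0)]/D = 10.87 V
V_2 = [(0.0002008)(0) - (0.002182)(-0.0001099)]/D = 0.00191 V
I_R1 = (V_0 - V_1)/R1 = (24 - 10.87)/11000 = 0.001194 A
|I_R1| = 0.001194 A

Final answer: |I_R1| = 0.001194 A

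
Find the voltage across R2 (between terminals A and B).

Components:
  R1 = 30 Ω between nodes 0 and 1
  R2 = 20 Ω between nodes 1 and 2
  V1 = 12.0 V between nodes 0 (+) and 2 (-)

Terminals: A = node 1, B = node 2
R1 and R2 are in series across V1 (node 0 → node 1 → node 2), and the output A–B is taken across R2, so this is a voltage divider.
Series current: I = V1/(R1 + R2) = 12/(30 + 20) = 12/50 = 0.24 A
V_R2 = I × R2 = V1 × R2/(R1 + R2) = 12 × 20/50 = 4.8 V

Final answer: 4.8 V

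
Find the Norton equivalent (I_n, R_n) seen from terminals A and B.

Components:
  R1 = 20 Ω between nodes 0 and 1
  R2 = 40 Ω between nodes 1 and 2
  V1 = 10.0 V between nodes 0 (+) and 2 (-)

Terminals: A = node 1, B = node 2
Find the Thévenin equivalent first; then I_n = V_th/R_th and R_n = R_th.
Step 1 — V_th is the open-circuit voltage V_A - V_B (nothing connected across the terminals).
Nodal analysis, taking node 2 as the 0 V reference.
Source V1 fixes V_0 = 10 V.
KCL at each unknown node (sum of currents leaving = 0; resistances in Ω):
  Node 1: (V_1 - 10)/20 + (V_1 - 0)/40 = 0
Collecting terms: 0.075 × V_1 = 0.5  =>  V_1 = 6.667 V
V_th = V_1 - V_2 = 6.667 - 0 = 6.667 V
Step 2 — R_th: zero the source — replace V1 by a short circuit (node 2 merges into node 0) — and find the resistance seen between A (node 1) and B (node 0).
Reduce the network between node 1 (A) and node 0 (B) by series/parallel combination:
  Rp1 = R1 ‖ R2 (parallel, both between nodes 0 and 1) = 1/(1/20 + 1/40) = 13.33 Ω
R_th = 13.33 Ω
I_n = V_th/R_th = 6.667/13.33 = 0.5 A, and R_n = R_th = 13.33 Ω

Final answer: I_n = 0.5 A, R_n = 13.33 Ω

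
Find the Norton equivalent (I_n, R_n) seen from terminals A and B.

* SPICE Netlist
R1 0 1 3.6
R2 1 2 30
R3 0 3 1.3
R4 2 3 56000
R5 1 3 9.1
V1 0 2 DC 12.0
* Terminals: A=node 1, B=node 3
Find the Thévenin equivalent first; then I_n = V_th/R_th and R_n = R_th.
Step 1 — V_th is the open-circuit voltage V_A - V_B (nothing connected across the terminals).
Nodal analysis, taking node 2 as the 0 V reference.
Source V1 fixes V_0 = 12 V.
KCL at each unknown node (sum of currents leaving = 0; resistances in Ω):
  Node 1: (V_1 - 12)/3.6 + (V_1 - 0)/30 + (V_1 - V_3)/9.1 = 0
  Node 3: (V_3 - 12)/1.3 + (V_3 - 0)/56000 + (V_3 - V_1)/9.1 = 0
Collecting terms (coefficients in siemens):
  0.421·V_1 - 0.1099·V_3 = 3.333
  0.8791·V_3 - 0.1099·V_1 = 9.231
Determinant D = (0.421)(0.8791) - (-0.1099)(-0.1099) = 0.358
V_1 = [(3.333)(0.8791) - (-0.1099)(9.231)]/D = 11.02 V
V_3 = [(0.421)(9.231) - (3.333)(-0.1099)]/D = 11.88 V
V_th = V_1 - V_3 = 11.02 - 11.88 = -0.8592 V
Step 2 — R_th: zero the source — replace V1 by a short circuit (node 2 merges into node 0) — and find the resistance seen between A (node 1) and B (node 3).
Reduce the network between node 1 (A) and node 3 (B) by series/parallel combination:
  Rp1 = R1 ‖ R2 (parallel, both between nodes 0 and 1) = 1/(1/3.6 + 1/30) = 3.214 Ω
  Rp2 = R3 ‖ R4 (parallel, both between nodes 0 and 3) = 1/(1/1.3 + 1/56000) = 1.3 Ω
  Rs1 = Rp1 + Rp2 (series, joined only at node 0) = 3.214 + 1.3 = 4.514 Ω
  Rp3 = R5 ‖ Rs1 (parallel, both between nodes 1 and 3) = 1/(1/9.1 + 1/4.514) = 3.017 Ω
R_th = 3.017 Ω
I_n = V_th/R_th = -0.8592/3.017 = -0.2848 A, and R_n = R_th = 3.017 Ω

Final answer: I_n = -0.2848 A, R_n = 3.017 Ω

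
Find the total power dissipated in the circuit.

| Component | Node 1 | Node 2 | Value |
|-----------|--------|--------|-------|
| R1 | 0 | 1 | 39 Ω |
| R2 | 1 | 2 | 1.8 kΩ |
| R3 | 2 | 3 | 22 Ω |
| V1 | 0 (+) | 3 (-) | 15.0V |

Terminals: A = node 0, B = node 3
Nodal analysis, taking node 3 as the 0 V reference.
Source V1 fixes V_0 = 15 V.
KCL at each unknown node (sum of currents leaving = 0; resistances in Ω):
  Node 1: (V_1 - 15)/39 + (V_1 - V_2)/1800 = 0
  Node 2: (V_2 - V_1)/1800 + (V_2 - 0)/22 = 0
Collecting terms (coefficients in siemens):
  0.0262·V_1 - 0.0005556·V_2 = 0.3846
  0.04601·V_2 - 0.0005556·V_1 = 0
Determinant D = (0.0262)(0.04601) - (-0.0005556)(-0.0005556) = 0.001205
V_1 = [(0.3846)(0.04601) - (-0.0005556)(0)]/D = 14.69 V
V_2 = [(0.0262)(0) - (0.3846)(-0.0005556)]/D = 0.1773 V
Power in each resistor, P = (ΔV)²/R:
  P_R1 = (15 - 14.69)²/39 = 0.002534 W
  P_R2 = (14.69 - 0.1773)²/1800 = 0.1169 W
  P_R3 = (0.1773 - 0)²/22 = 0.001429 W
P_total = P_R1 + P_R2 + P_R3 = 0.1209 W

Final answer: 0.1209 W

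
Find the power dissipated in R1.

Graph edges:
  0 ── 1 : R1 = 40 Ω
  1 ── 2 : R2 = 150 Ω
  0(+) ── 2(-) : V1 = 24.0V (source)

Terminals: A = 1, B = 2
Nodal analysis, taking node 2 as the 0 V reference.
Source V1 fixes V_0 = 24 V.
KCL at each unknown node (sum of currents leaving = 0; resistances in Ω):
  Node 1: (V_1 - 24)/40 + (V_1 - 0)/150 = 0
Collecting terms: 0.03167 × V_1 = 0.6  =>  V_1 = 18.95 V
I_R1 = (V_0 - V_1)/R1 = (24 - 18.95)/40 = 0.1263 A
P_R1 = I_R1² × R1 = (0.1263)² × 40 = 0.6382 W

Final answer: 0.6382 W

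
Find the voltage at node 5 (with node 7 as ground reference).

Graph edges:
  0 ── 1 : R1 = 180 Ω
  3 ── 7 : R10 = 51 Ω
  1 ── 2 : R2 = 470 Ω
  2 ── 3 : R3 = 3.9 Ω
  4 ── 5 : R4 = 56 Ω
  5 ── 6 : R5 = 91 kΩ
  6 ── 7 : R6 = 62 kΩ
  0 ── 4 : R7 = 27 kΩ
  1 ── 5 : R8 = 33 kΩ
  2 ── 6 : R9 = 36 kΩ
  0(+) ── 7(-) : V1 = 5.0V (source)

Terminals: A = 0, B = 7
Nodal analysis, taking node 7 as the 0 V reference.
Source V1 fixes V_0 = 5 V.
KCL at each unknown node (sum of currents leaving = 0; resistances in Ω):
  Node 1: (V_1 - 5)/180 + (V_1 - V_2)/470 + (V_1 - V_5)/33000 = 0
  Node 2: (V_2 - V_1)/470 + (V_2 - V_3)/3.9 + (V_2 - V_6)/36000 = 0
  Node 3: (V_3 - V_2)/3.9 + (V_3 - 0)/51 = 0
  Node 4: (V_4 - V_5)/56 + (V_4 - 5)/27000 = 0
  Node 5: (V_5 - V_4)/56 + (V_5 - V_6)/91000 + (V_5 - V_1)/33000 = 0
  Node 6: (V_6 - V_5)/91000 + (V_6 - 0)/62000 + (V_6 - V_2)/36000 = 0
Collecting terms (coefficients in siemens):
  0.007714·V_1 - 0.002128·V_2 - 0.0000303·V_5 = 0.02778
  0.2586·V_2 - 0.002128·V_1 - 0.2564·V_3 - 0.00002778·V_6 = 0
  0.276·V_3 - 0.2564·V_2 = 0
  0.01789·V_4 - 0.01786·V_5 = 0.0001852
  0.0179·V_5 - 0.0000303·V_1 - 0.01786·V_4 - 0.00001099·V_6 = 0
  0.0000549·V_6 - 0.00002778·V_2 - 0.00001099·V_5 = 0
Solving these 6 simultaneous equations (Gaussian elimination) gives:
  V_1 = 3.724 V, V_2 = 0.3903 V, V_3 = 0.3626 V, V_4 = 3.945 V
  V_5 = 3.942 V, V_6 = 0.9867 V
The requested potential is V_5 = 3.942 V.

Final answer: V_5 = 3.942 V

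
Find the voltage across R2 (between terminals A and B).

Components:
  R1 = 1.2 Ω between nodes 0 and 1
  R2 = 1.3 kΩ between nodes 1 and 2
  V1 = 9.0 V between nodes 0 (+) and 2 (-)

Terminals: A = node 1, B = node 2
R1 and R2 are in series across V1 (node 0 → node 1 → node 2), and the output A–B is taken across R2, so this is a voltage divider.
Series current: I = V1/(R1 + R2) = 9/(1.2 + 1300) = 9/1301 = 0.006917 A
V_R2 = I × R2 = V1 × R2/(R1 + R2) = 9 × 1300/1301 = 8.992 V

Final answer: 8.992 V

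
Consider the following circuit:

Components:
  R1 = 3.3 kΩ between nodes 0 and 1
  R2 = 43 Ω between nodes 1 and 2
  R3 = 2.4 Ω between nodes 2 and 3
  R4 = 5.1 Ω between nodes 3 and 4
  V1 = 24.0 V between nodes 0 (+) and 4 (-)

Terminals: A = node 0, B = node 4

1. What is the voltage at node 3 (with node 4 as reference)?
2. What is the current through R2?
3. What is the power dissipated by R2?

Nodal analysis, taking node 4 as the 0 V reference.
Source V1 fixes V_0 = 24 V.
KCL at each unknown node (sum of currents leaving = 0; resistances in Ω):
  Node 1: (V_1 - 24)/3300 + (V_1 - V_2)/43 = 0
  Node 2: (V_2 - V_1)/43 + (V_2 - V_3)/2.4 = 0
  Node 3: (V_3 - V_2)/2.4 + (V_3 - 0)/5.1 = 0
Collecting terms (coefficients in siemens):
  0.02356·V_1 - 0.02326·V_2 = 0.007273
  0.4399·V_2 - 0.02326·V_1 - 0.4167·V_3 = 0
  0.6127·V_3 - 0.4167·V_2 = 0
Solving these 3 simultaneous equations (Gaussian elimination) gives:
  V_1 = 0.3617 V, V_2 = 0.05372 V, V_3 = 0.03653 V
Part 1:
  Read off the nodal solution: V_3 = 0.03653 V
Part 2:
  I_R2 = (V_1 - V_2)/R2 = (0.3617 - 0.05372)/43 = 0.007163 A
  Magnitude: I_R2 = 0.007163 A
Part 3:
  I_R2 = (V_1 - V_2)/R2 = (0.3617 - 0.05372)/43 = 0.007163 A
  P_R2 = I_R2² × R2 = (0.007163)² × 43 = 0.002206 W

Final answers:
1. V_3 = 0.03653 V
2. I_R2 = 0.007163 A
3. P_R2 = 0.002206 W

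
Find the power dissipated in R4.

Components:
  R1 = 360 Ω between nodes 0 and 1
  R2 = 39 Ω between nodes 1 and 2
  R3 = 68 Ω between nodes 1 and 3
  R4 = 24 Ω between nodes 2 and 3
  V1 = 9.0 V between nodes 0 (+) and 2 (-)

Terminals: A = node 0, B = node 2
Nodal analysis, taking node 2 as the 0 V reference.
Source V1 fixes V_0 = 9 V.
KCL at each unknown node (sum of currents leaving = 0; resistances in Ω):
  Node 1: (V_1 - 9)/360 + (V_1 - 0)/39 + (V_1 - V_3)/68 = 0
  Node 3: (V_3 - V_1)/68 + (V_3 - 0)/24 = 0
Collecting terms (coefficients in siemens):
  0.04312·V_1 - 0.01471·V_3 = 0.025
  0.05637·V_3 - 0.01471·V_1 = 0
Determinant D = (0.04312)(0.05637) - (-0.01471)(-0.01471) = 0.002215
V_1 = [(0.025)(0.05637) - (-0.01471)(0)]/D = 0.6363 V
V_3 = [(0.04312)(0) - (0.025)(-0.01471)]/D = 0.166 V
I_R4 = (V_2 - V_3)/R4 = (0 - 0.166)/24 = -0.006917 A
P_R4 = I_R4² × R4 = (-0.006917)² × 24 = 0.001148 W

Final answer: 0.001148 W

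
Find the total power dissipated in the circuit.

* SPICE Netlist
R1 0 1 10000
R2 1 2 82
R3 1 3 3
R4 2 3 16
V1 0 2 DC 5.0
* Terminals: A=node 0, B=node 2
Nodal analysis, taking node 2 as the 0 V reference.
Source V1 fixes V_0 = 5 V.
KCL at each unknown node (sum of currents leaving = 0; resistances in Ω):
  Node 1: (V_1 - 5)/10000 + (V_1 - 0)/82 + (V_1 - V_3)/3 = 0
  Node 3: (V_3 - V_1)/3 + (V_3 - 0)/16 = 0
Collecting terms (coefficients in siemens):
  0.3456·V_1 - 0.3333·V_3 = 0.0005
  0.3958·V_3 - 0.3333·V_1 = 0
Determinant D = (0.3456)(0.3958) - (-0.3333)(-0.3333) = 0.0257
V_1 = [(0.0005)(0.3958) - (-0.3333)(0)]/D = 0.007701 V
V_3 = [(0.3456)(0) - (0.0005)(-0.3333)]/D = 0.006485 V
Power in each resistor, P = (ΔV)²/R:
  P_R1 = (5 - 0.007701)²/10000 = 0.002492 W
  P_R2 = (0.007701 - 0)²/82 = 0.0000007232 W
  P_R3 = (0.007701 - 0.006485)²/3 = 0.0000004928 W
  P_R4 = (0 - 0.006485)²/16 = 0.000002628 W
P_total = P_R1 + P_R2 + P_R3 + P_R4 = 0.002496 W

Final answer: 0.002496 W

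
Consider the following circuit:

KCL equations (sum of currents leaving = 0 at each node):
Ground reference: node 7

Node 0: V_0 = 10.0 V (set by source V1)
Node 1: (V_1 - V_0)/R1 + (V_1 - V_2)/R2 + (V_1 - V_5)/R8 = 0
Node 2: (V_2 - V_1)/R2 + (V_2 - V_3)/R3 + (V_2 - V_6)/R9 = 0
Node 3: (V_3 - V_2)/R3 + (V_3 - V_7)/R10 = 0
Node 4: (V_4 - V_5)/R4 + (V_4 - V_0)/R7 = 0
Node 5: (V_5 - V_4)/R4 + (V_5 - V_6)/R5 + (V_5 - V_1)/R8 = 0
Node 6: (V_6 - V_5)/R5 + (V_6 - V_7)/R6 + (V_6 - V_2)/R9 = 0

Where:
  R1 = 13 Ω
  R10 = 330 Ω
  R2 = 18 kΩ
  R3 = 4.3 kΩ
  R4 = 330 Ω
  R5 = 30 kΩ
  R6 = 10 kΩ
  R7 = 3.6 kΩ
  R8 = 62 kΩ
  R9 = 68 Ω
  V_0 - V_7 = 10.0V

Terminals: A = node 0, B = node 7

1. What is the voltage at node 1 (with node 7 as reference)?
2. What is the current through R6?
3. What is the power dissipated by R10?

Nodal analysis, taking node 7 as the 0 V reference.
Source V1 fixes V_0 = 10 V.
KCL at each unknown node (sum of currents leaving = 0; resistances in Ω):
  Node 1: (V_1 - 10)/13 + (V_1 - V_2)/18000 + (V_1 - V_5)/62000 = 0
  Node 2: (V_2 - V_1)/18000 + (V_2 - V_3)/4300 + (V_2 - V_6)/68 = 0
  Node 3: (V_3 - V_2)/4300 + (V_3 - 0)/330 = 0
  Node 4: (V_4 - V_5)/330 + (V_4 - 10)/3600 = 0
  Node 5: (V_5 - V_4)/330 + (V_5 - V_6)/30000 + (V_5 - V_1)/62000 = 0
  Node 6: (V_6 - V_5)/30000 + (V_6 - 0)/10000 + (V_6 - V_2)/68 = 0
Collecting terms (coefficients in siemens):
  0.07699·V_1 - 0.00005556·V_2 - 0.00001613·V_5 = 0.7692
  0.01499·V_2 - 0.00005556·V_1 - 0.0002326·V_3 - 0.01471·V_6 = 0
  0.003263·V_3 - 0.0002326·V_2 = 0
  0.003308·V_4 - 0.00303·V_5 = 0.002778
  0.00308·V_5 - 0.00001613·V_1 - 0.00303·V_4 - 0.00003333·V_6 = 0
  0.01484·V_6 - 0.01471·V_2 - 0.00003333·V_5 = 0
Solving these 6 simultaneous equations (Gaussian elimination) gives:
  V_1 = 9.994 V, V_2 = 2.123 V, V_3 = 0.1513 V, V_4 = 9.208 V
  V_5 = 9.136 V, V_6 = 2.125 V
Part 1:
  Read off the nodal solution: V_1 = 9.994 V
Part 2:
  I_R6 = (V_6 - V_7)/R6 = (2.125 - 0)/10000 = 0.0002125 A
  Magnitude: I_R6 = 0.0002125 A
Part 3:
  I_R10 = (V_3 - V_7)/R10 = (0.1513 - 0)/330 = 0.0004585 A
  P_R10 = I_R10² × R10 = (0.0004585)² × 330 = 0.00006939 W

Final answers:
1. V_1 = 9.994 V
2. I_R6 = 0.0002125 A
3. P_R10 = 6.939e-05 W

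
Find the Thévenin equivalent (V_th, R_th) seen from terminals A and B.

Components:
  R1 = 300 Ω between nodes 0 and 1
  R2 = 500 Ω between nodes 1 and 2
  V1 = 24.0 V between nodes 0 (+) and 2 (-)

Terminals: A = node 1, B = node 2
Step 1 — V_th is the open-circuit voltage V_A - V_B (nothing connected across the terminals).
Nodal analysis, taking node 2 as the 0 V reference.
Source V1 fixes V_0 = 24 V.
KCL at each unknown node (sum of currents leaving = 0; resistances in Ω):
  Node 1: (V_1 - 24)/300 + (V_1 - 0)/500 = 0
Collecting terms: 0.005333 × V_1 = 0.08  =>  V_1 = 15 V
V_th = V_1 - V_2 = 15 - 0 = 15 V
Step 2 — R_th: zero the source — replace V1 by a short circuit (node 2 merges into node 0) — and find the resistance seen between A (node 1) and B (node 0).
Reduce the network between node 1 (A) and node 0 (B) by series/parallel combination:
  Rp1 = R1 ‖ R2 (parallel, both between nodes 0 and 1) = 1/(1/300 + 1/500) = 187.5 Ω
R_th = 187.5 Ω

Final answer: V_th = 15 V, R_th = 187.5 Ω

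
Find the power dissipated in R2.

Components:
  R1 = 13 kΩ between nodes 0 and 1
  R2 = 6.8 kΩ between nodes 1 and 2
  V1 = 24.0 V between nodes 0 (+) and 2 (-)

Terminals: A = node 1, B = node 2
Nodal analysis, taking node 2 as the 0 V reference.
Source V1 fixes V_0 = 24 V.
KCL at each unknown node (sum of currents leaving = 0; resistances in Ω):
  Node 1: (V_1 - 24)/13000 + (V_1 - 0)/6800 = 0
Collecting terms: 0.000224 × V_1 = 0.001846  =>  V_1 = 8.242 V
I_R2 = (V_1 - V_2)/R2 = (8.242 - 0)/6800 = 0.001212 A
P_R2 = I_R2² × R2 = (0.001212)² × 6800 = 0.009991 W

Final answer: 0.009991 W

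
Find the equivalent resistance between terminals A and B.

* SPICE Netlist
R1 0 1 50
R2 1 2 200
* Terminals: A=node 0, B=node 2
Reduce the network between node 0 (A) and node 2 (B) by series/parallel combination:
  Rs1 = R1 + R2 (series, joined only at node 1) = 50 + 200 = 250 Ω
R_eq = 250 Ω

Final answer: 250 Ω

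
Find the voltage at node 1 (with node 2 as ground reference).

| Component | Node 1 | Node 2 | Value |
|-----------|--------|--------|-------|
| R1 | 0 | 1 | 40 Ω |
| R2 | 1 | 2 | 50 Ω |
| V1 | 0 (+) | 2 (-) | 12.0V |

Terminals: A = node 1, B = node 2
Nodal analysis, taking node 2 as the 0 V reference.
Source V1 fixes V_0 = 12 V.
KCL at each unknown node (sum of currents leaving = 0; resistances in Ω):
  Node 1: (V_1 - 12)/40 + (V_1 - 0)/50 = 0
Collecting terms: 0.045 × V_1 = 0.3  =>  V_1 = 6.667 V
The requested potential is V_1 = 6.667 V.

Final answer: V_1 = 6.667 V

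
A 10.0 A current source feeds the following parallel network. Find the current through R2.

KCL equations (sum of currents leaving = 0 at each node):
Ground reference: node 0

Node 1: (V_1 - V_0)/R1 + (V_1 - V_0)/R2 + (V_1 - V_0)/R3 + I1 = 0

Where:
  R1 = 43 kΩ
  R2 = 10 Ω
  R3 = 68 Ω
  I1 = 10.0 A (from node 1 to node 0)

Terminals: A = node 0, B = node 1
All resistors sit directly between nodes 0 and 1, so they are in parallel and share one voltage V; the full source current 10 A splits among them.
1/R_par = 1/43000 + 1/10 + 1/68 = 0.1147 S  =>  R_par = 8.716 Ω
V = I × R_par = 10 × 8.716 = 87.16 V
I_R2 = V/R2 = 87.16/10 = 8.716 A

Final answer: 8.716 A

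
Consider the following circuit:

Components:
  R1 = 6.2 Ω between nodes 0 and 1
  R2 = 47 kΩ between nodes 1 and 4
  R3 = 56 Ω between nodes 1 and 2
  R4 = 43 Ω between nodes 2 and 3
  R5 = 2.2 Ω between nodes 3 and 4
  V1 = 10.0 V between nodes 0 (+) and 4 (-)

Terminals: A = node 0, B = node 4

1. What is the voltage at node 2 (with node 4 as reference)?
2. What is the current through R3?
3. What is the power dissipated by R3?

Nodal analysis, taking node 4 as the 0 V reference.
Source V1 fixes V_0 = 10 V.
KCL at each unknown node (sum of currents leaving = 0; resistances in Ω):
  Node 1: (V_1 - 10)/6.2 + (V_1 - 0)/47000 + (V_1 - V_2)/56 = 0
  Node 2: (V_2 - V_1)/56 + (V_2 - V_3)/43 = 0
  Node 3: (V_3 - V_2)/43 + (V_3 - 0)/2.2 = 0
Collecting terms (coefficients in siemens):
  0.1792·V_1 - 0.01786·V_2 = 1.613
  0.04111·V_2 - 0.01786·V_1 - 0.02326·V_3 = 0
  0.4778·V_3 - 0.02326·V_2 = 0
Solving these 3 simultaneous equations (Gaussian elimination) gives:
  V_1 = 9.422 V, V_2 = 4.208 V, V_3 = 0.2048 V
Part 1:
  Read off the nodal solution: V_2 = 4.208 V
Part 2:
  I_R3 = (V_1 - V_2)/R3 = (9.422 - 4.208)/56 = 0.0931 A
  Magnitude: I_R3 = 0.0931 A
Part 3:
  I_R3 = (V_1 - V_2)/R3 = (9.422 - 4.208)/56 = 0.0931 A
  P_R3 = I_R3² × R3 = (0.0931)² × 56 = 0.4854 W

Final answers:
1. V_2 = 4.208 V
2. I_R3 = 0.0931 A
3. P_R3 = 0.4854 W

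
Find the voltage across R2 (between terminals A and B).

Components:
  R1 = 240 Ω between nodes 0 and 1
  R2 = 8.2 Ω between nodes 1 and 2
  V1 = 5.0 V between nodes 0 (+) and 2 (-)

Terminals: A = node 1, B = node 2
R1 and R2 are in series across V1 (node 0 → node 1 → node 2), and the output A–B is taken across R2, so this is a voltage divider.
Series current: I = V1/(R1 + R2) = 5/(240 + 8.2) = 5/248.2 = 0.02015 A
V_R2 = I × R2 = V1 × R2/(R1 + R2) = 5 × 8.2/248.2 = 0.1652 V

Final answer: 0.1652 V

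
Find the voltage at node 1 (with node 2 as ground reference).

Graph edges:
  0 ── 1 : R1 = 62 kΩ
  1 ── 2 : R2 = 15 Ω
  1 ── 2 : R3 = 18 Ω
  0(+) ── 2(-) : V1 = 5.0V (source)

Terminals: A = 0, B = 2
Nodal analysis, taking node 2 as the 0 V reference.
Source V1 fixes V_0 = 5 V.
KCL at each unknown node (sum of currents leaving = 0; resistances in Ω):
  Node 1: (V_1 - 5)/62000 + (V_1 - 0)/15 + (V_1 - 0)/18 = 0
Collecting terms: 0.1222 × V_1 = 0.00008065  =>  V_1 = 0.0006597 V
The requested potential is V_1 = 0.0006597 V.

Final answer: V_1 = 0.0006597 V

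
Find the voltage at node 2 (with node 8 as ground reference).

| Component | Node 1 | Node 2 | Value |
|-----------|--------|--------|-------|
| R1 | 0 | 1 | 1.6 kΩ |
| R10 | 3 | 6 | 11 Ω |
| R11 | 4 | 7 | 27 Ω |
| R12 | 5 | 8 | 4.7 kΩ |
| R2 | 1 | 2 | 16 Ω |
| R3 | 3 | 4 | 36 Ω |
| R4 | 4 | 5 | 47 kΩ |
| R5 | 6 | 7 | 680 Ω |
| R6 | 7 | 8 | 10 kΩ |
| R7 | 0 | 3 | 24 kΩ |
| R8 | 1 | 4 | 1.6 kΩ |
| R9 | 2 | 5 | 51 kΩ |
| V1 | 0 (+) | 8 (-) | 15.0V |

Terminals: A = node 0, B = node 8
Nodal analysis, taking node 8 as the 0 V reference.
Source V1 fixes V_0 = 15 V.
KCL at each unknown node (sum of currents leaving = 0; resistances in Ω):
  Node 1: (V_1 - 15)/1600 + (V_1 - V_2)/16 + (V_1 - V_4)/1600 = 0
  Node 2: (V_2 - V_1)/16 + (V_2 - V_5)/51000 = 0
  Node 3: (V_3 - V_4)/36 + (V_3 - 15)/24000 + (V_3 - V_6)/11 = 0
  Node 4: (V_4 - V_3)/36 + (V_4 - V_5)/47000 + (V_4 - V_1)/1600 + (V_4 - V_7)/27 = 0
  Node 5: (V_5 - V_4)/47000 + (V_5 - V_2)/51000 + (V_5 - 0)/4700 = 0
  Node 6: (V_6 - V_7)/680 + (V_6 - V_3)/11 = 0
  Node 7: (V_7 - V_6)/680 + (V_7 - 0)/10000 + (V_7 - V_4)/27 = 0
Collecting terms (coefficients in siemens):
  0.06375·V_1 - 0.0625·V_2 - 0.000625·V_4 = 0.009375
  0.06252·V_2 - 0.0625·V_1 - 0.00001961·V_5 = 0
  0.1187·V_3 - 0.02778·V_4 - 0.09091·V_6 = 0.000625
  0.06546·V_4 - 0.000625·V_1 - 0.02778·V_3 - 0.00002128·V_5 - 0.03704·V_7 = 0
  0.0002537·V_5 - 0.00001961·V_2 - 0.00002128·V_4 = 0
  0.09238·V_6 - 0.09091·V_3 - 0.001471·V_7 = 0
  0.03861·V_7 - 0.03704·V_4 - 0.001471·V_6 = 0
Solving these 7 simultaneous equations (Gaussian elimination) gives:
  V_1 = 12.85 V, V_2 = 12.85 V, V_3 = 11.04 V, V_4 = 11.04 V
  V_5 = 1.919 V, V_6 = 11.04 V, V_7 = 11.01 V
The requested potential is V_2 = 12.85 V.

Final answer: V_2 = 12.85 V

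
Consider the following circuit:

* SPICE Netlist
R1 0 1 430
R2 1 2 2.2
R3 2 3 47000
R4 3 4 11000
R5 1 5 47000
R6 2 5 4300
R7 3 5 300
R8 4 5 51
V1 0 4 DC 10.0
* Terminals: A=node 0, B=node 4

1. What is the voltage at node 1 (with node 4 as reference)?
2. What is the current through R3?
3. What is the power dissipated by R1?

Nodal analysis, taking node 4 as the 0 V reference.
Source V1 fixes V_0 = 10 V.
KCL at each unknown node (sum of currents leaving = 0; resistances in Ω):
  Node 1: (V_1 - 10)/430 + (V_1 - V_2)/2.2 + (V_1 - V_5)/47000 = 0
  Node 2: (V_2 - V_1)/2.2 + (V_2 - V_3)/47000 + (V_2 - V_5)/4300 = 0
  Node 3: (V_3 - V_2)/47000 + (V_3 - 0)/11000 + (V_3 - V_5)/300 = 0
  Node 5: (V_5 - V_1)/47000 + (V_5 - V_2)/4300 + (V_5 - V_3)/300 + (V_5 - 0)/51 = 0
Collecting terms (coefficients in siemens):
  0.4569·V_1 - 0.4545·V_2 - 0.00002128·V_5 = 0.02326
  0.4548·V_2 - 0.4545·V_1 - 0.00002128·V_3 - 0.0002326·V_5 = 0
  0.003446·V_3 - 0.00002128·V_2 - 0.003333·V_5 = 0
  0.0232·V_5 - 0.00002128·V_1 - 0.0002326·V_2 - 0.003333·V_3 = 0
Solving these 4 simultaneous equations (Gaussian elimination) gives:
  V_1 = 8.956 V, V_2 = 8.951 V, V_3 = 0.1743 V, V_5 = 0.123 V
Part 1:
  Read off the nodal solution: V_1 = 8.956 V
Part 2:
  I_R3 = (V_2 - V_3)/R3 = (8.951 - 0.1743)/47000 = 0.0001867 A
  Magnitude: I_R3 = 0.0001867 A
Part 3:
  I_R1 = (V_0 - V_1)/R1 = (10 - 8.956)/430 = 0.002428 A
  P_R1 = I_R1² × R1 = (0.002428)² × 430 = 0.002534 W

Final answers:
1. V_1 = 8.956 V
2. I_R3 = 0.0001867 A
3. P_R1 = 0.002534 W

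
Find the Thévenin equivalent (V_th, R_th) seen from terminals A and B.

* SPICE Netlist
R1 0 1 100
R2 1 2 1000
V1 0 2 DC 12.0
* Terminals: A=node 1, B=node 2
Step 1 — V_th is the open-circuit voltage V_A - V_B (nothing connected across the terminals).
Nodal analysis, taking node 2 as the 0 V reference.
Source V1 fixes V_0 = 12 V.
KCL at each unknown node (sum of currents leaving = 0; resistances in Ω):
  Node 1: (V_1 - 12)/100 + (V_1 - 0)/1000 = 0
Collecting terms: 0.011 × V_1 = 0.12  =>  V_1 = 10.91 V
V_th = V_1 - V_2 = 10.91 - 0 = 10.91 V
Step 2 — R_th: zero the source — replace V1 by a short circuit (node 2 merges into node 0) — and find the resistance seen between A (node 1) and B (node 0).
Reduce the network between node 1 (A) and node 0 (B) by series/parallel combination:
  Rp1 = R1 ‖ R2 (parallel, both between nodes 0 and 1) = 1/(1/100 + 1/1000) = 90.91 Ω
R_th = 90.91 Ω

Final answer: V_th = 10.91 V, R_th = 90.91 Ω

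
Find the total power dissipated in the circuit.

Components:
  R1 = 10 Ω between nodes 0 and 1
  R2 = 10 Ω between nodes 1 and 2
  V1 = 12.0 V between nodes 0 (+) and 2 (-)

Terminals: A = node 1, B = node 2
Nodal analysis, taking node 2 as the 0 V reference.
Source V1 fixes V_0 = 12 V.
KCL at each unknown node (sum of currents leaving = 0; resistances in Ω):
  Node 1: (V_1 - 12)/10 + (V_1 - 0)/10 = 0
Collecting terms: 0.2 × V_1 = 1.2  =>  V_1 = 6 V
Power in each resistor, P = (ΔV)²/R:
  P_R1 = (12 - 6)²/10 = 3.6 W
  P_R2 = (6 - 0)²/10 = 3.6 W
P_total = P_R1 + P_R2 = 7.2 W

Final answer: 7.2 W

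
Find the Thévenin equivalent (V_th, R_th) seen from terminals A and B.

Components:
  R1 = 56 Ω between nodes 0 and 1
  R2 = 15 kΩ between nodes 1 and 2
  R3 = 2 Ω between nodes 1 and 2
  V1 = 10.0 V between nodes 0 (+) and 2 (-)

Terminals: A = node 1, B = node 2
Step 1 — V_th is the open-circuit voltage V_A - V_B (nothing connected across the terminals).
Nodal analysis, taking node 2 as the 0 V reference.
Source V1 fixes V_0 = 10 V.
KCL at each unknown node (sum of currents leaving = 0; resistances in Ω):
  Node 1: (V_1 - 10)/56 + (V_1 - 0)/15000 + (V_1 - 0)/2 = 0
Collecting terms: 0.5179 × V_1 = 0.1786  =>  V_1 = 0.3448 V
V_th = V_1 - V_2 = 0.3448 - 0 = 0.3448 V
Step 2 — R_th: zero the source — replace V1 by a short circuit (node 2 merges into node 0) — and find the resistance seen between A (node 1) and B (node 0).
Reduce the network between node 1 (A) and node 0 (B) by series/parallel combination:
  Rp1 = R1 ‖ R2 ‖ R3 (parallel, all between nodes 0 and 1) = 1/(1/56 + 1/15000 + 1/2) = 1.931 Ω
R_th = 1.931 Ω

Final answer: V_th = 0.3448 V, R_th = 1.931 Ω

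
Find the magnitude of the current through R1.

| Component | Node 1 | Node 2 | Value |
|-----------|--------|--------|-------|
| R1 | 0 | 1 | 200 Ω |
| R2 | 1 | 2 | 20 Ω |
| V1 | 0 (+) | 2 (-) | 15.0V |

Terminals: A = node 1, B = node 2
Nodal analysis, taking node 2 as the 0 V reference.
Source V1 fixes V_0 = 15 V.
KCL at each unknown node (sum of currents leaving = 0; resistances in Ω):
  Node 1: (V_1 - 15)/200 + (V_1 - 0)/20 = 0
Collecting terms: 0.055 × V_1 = 0.075  =>  V_1 = 1.364 V
I_R1 = (V_0 - V_1)/R1 = (15 - 1.364)/200 = 0.06818 A
|I_R1| = 0.06818 A

Final answer: |I_R1| = 0.06818 A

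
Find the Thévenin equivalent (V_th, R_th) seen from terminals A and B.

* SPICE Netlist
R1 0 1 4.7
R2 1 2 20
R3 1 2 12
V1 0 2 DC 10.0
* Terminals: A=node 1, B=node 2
Step 1 — V_th is the open-circuit voltage V_A - V_B (nothing connected across the terminals).
Nodal analysis, taking node 2 as the 0 V reference.
Source V1 fixes V_0 = 10 V.
KCL at each unknown node (sum of currents leaving = 0; resistances in Ω):
  Node 1: (V_1 - 10)/4.7 + (V_1 - 0)/20 + (V_1 - 0)/12 = 0
Collecting terms: 0.3461 × V_1 = 2.128  =>  V_1 = 6.148 V
V_th = V_1 - V_2 = 6.148 - 0 = 6.148 V
Step 2 — R_th: zero the source — replace V1 by a short circuit (node 2 merges into node 0) — and find the resistance seen between A (node 1) and B (node 0).
Reduce the network between node 1 (A) and node 0 (B) by series/parallel combination:
  Rp1 = R1 ‖ R2 ‖ R3 (parallel, all between nodes 0 and 1) = 1/(1/4.7 + 1/20 + 1/12) = 2.889 Ω
R_th = 2.889 Ω

Final answer: V_th = 6.148 V, R_th = 2.889 Ω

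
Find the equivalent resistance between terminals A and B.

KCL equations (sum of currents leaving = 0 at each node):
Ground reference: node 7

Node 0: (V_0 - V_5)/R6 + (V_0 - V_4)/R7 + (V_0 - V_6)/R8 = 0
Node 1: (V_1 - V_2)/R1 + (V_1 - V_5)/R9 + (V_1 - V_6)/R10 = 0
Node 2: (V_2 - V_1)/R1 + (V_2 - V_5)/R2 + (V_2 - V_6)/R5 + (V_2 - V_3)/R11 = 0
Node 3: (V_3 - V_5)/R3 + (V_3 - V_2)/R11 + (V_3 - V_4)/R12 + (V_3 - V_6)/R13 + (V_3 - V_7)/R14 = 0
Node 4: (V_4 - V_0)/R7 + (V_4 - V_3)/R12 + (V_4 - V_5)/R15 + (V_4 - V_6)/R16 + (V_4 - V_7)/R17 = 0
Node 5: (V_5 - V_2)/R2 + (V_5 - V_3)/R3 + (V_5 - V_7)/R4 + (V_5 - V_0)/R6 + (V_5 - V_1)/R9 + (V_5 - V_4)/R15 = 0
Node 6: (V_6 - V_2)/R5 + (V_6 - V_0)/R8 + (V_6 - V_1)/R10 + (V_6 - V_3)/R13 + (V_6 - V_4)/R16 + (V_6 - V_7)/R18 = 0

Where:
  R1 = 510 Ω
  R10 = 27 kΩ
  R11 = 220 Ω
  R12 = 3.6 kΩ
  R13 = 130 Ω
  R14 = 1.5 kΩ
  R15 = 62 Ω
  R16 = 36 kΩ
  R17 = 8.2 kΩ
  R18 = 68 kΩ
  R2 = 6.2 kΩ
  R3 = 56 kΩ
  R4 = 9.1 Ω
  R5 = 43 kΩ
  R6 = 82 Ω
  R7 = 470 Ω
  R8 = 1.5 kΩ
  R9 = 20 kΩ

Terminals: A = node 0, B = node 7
The network is not a plain series/parallel combination. Inject a 1 A test current into terminal A (node 0) and return it from terminal B (node 7); then R_eq = V_A / (1 A).
Nodal analysis, taking node 7 as the 0 V reference.
Current source I_test pushes 1 A into node 0 and draws it out of node 7.
KCL at each unknown node (sum of currents leaving = 0; resistances in Ω):
  Node 0: (V_0 - V_5)/82 + (V_0 - V_4)/470 + (V_0 - V_6)/1500 - 1 = 0
  Node 1: (V_1 - V_2)/510 + (V_1 - V_5)/20000 + (V_1 - V_6)/27000 = 0
  Node 2: (V_2 - V_1)/510 + (V_2 - V_5)/6200 + (V_2 - V_6)/43000 + (V_2 - V_3)/220 = 0
  Node 3: (V_3 - V_2)/220 + (V_3 - V_5)/56000 + (V_3 - V_4)/3600 + (V_3 - V_6)/130 + (V_3 - 0)/1500 = 0
  Node 4: (V_4 - V_0)/470 + (V_4 - V_3)/3600 + (V_4 - V_5)/62 + (V_4 - V_6)/36000 + (V_4 - 0)/8200 = 0
  Node 5: (V_5 - V_0)/82 + (V_5 - V_1)/20000 + (V_5 - V_2)/6200 + (V_5 - V_3)/56000 + (V_5 - V_4)/62 + (V_5 - 0)/9.1 = 0
  Node 6: (V_6 - V_0)/1500 + (V_6 - V_1)/27000 + (V_6 - V_2)/43000 + (V_6 - V_3)/130 + (V_6 - V_4)/36000 + (V_6 - 0)/68000 = 0
Collecting terms (coefficients in siemens):
  0.01499·V_0 - 0.002128·V_4 - 0.0122·V_5 - 0.0006667·V_6 = 1
  0.002048·V_1 - 0.001961·V_2 - 0.00005·V_5 - 0.00003704·V_6 = 0
  0.006691·V_2 - 0.001961·V_1 - 0.004545·V_3 - 0.0001613·V_5 - 0.00002326·V_6 = 0
  0.0132·V_3 - 0.004545·V_2 - 0.0002778·V_4 - 0.00001786·V_5 - 0.007692·V_6 = 0
  0.01868·V_4 - 0.002128·V_0 - 0.0002778·V_3 - 0.01613·V_5 - 0.00002778·V_6 = 0
  0.1384·V_5 - 0.0122·V_0 - 0.00005·V_1 - 0.0001613·V_2 - 0.00001786·V_3 - 0.01613·V_4 = 0
  0.008462·V_6 - 0.0006667·V_0 - 0.00003704·V_1 - 0.00002326·V_2 - 0.007692·V_3 - 0.00002778·V_4 = 0
Solving these 7 simultaneous equations (Gaussian elimination) gives:
  V_0 = 77.87 V, V_1 = 28.86 V, V_2 = 29.28 V, V_3 = 30.16 V
  V_4 = 17.04 V, V_5 = 8.894 V, V_6 = 33.81 V
R_eq = V_0 / 1 A = 77.87 Ω

Final answer: 77.87 Ω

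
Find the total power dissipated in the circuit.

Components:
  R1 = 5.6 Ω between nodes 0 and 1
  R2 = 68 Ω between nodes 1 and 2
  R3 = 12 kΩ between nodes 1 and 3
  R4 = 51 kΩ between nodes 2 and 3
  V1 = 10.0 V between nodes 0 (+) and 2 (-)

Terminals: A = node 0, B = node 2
Nodal analysis, taking node 2 as the 0 V reference.
Source V1 fixes V_0 = 10 V.
KCL at each unknown node (sum of currents leaving = 0; resistances in Ω):
  Node 1: (V_1 - 10)/5.6 + (V_1 - 0)/68 + (V_1 - V_3)/12000 = 0
  Node 3: (V_3 - V_1)/12000 + (V_3 - 0)/51000 = 0
Collecting terms (coefficients in siemens):
  0.1934·V_1 - 0.00008333·V_3 = 1.786
  0.0001029·V_3 - 0.00008333·V_1 = 0
Determinant D = (0.1934)(0.0001029) - (-0.00008333)(-0.00008333) = 0.0000199
V_1 = [(1.786)(0.0001029) - (-0.00008333)(0)]/D = 9.238 V
V_3 = [(0.1934)(0) - (1.786)(-0.00008333)]/D = 7.479 V
Power in each resistor, P = (ΔV)²/R:
  P_R1 = (10 - 9.238)²/5.6 = 0.1036 W
  P_R2 = (9.238 - 0)²/68 = 1.255 W
  P_R3 = (9.238 - 7.479)²/12000 = 0.000258 W
  P_R4 = (0 - 7.479)²/51000 = 0.001097 W
P_total = P_R1 + P_R2 + P_R3 + P_R4 = 1.36 W

Final answer: 1.36 W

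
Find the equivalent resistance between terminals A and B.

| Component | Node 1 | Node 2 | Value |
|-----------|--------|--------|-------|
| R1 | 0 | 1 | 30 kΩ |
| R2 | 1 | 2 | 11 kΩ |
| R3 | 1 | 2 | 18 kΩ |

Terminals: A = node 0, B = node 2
Reduce the network between node 0 (A) and node 2 (B) by series/parallel combination:
  Rp1 = R2 ‖ R3 (parallel, both between nodes 1 and 2) = 1/(1/11000 + 1/18000) = 6828 Ω
  Rs1 = R1 + Rp1 (series, joined only at node 1) = 30000 + 6828 = 36830 Ω
R_eq = 36.83 kΩ

Final answer: 36.83 kΩ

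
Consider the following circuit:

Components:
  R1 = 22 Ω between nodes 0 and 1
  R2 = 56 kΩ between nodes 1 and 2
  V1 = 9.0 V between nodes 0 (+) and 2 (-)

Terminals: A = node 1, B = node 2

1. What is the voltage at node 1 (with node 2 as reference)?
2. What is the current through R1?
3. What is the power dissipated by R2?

Nodal analysis, taking node 2 as the 0 V reference.
Source V1 fixes V_0 = 9 V.
KCL at each unknown node (sum of currents leaving = 0; resistances in Ω):
  Node 1: (V_1 - 9)/22 + (V_1 - 0)/56000 = 0
Collecting terms: 0.04547 × V_1 = 0.4091  =>  V_1 = 8.996 V
Part 1:
  Read off the nodal solution: V_1 = 8.996 V
Part 2:
  I_R1 = (V_0 - V_1)/R1 = (9 - 8.996)/22 = 0.0001607 A
  Magnitude: I_R1 = 0.0001607 A
Part 3:
  I_R2 = (V_1 - V_2)/R2 = (8.996 - 0)/56000 = 0.0001607 A
  P_R2 = I_R2² × R2 = (0.0001607)² × 56000 = 0.001445 W

Final answers:
1. V_1 = 8.996 V
2. I_R1 = 0.0001607 A
3. P_R2 = 0.001445 W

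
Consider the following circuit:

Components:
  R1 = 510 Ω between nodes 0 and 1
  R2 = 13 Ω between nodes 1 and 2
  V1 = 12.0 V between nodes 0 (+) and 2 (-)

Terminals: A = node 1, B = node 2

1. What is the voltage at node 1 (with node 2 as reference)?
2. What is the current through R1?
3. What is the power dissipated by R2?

Nodal analysis, taking node 2 as the 0 V reference.
Source V1 fixes V_0 = 12 V.
KCL at each unknown node (sum of currents leaving = 0; resistances in Ω):
  Node 1: (V_1 - 12)/510 + (V_1 - 0)/13 = 0
Collecting terms: 0.07888 × V_1 = 0.02353  =>  V_1 = 0.2983 V
Part 1:
  Read off the nodal solution: V_1 = 0.2983 V
Part 2:
  I_R1 = (V_0 - V_1)/R1 = (12 - 0.2983)/510 = 0.02294 A
  Magnitude: I_R1 = 0.02294 A
Part 3:
  I_R2 = (V_1 - V_2)/R2 = (0.2983 - 0)/13 = 0.02294 A
  P_R2 = I_R2² × R2 = (0.02294)² × 13 = 0.006844 W

Final answers:
1. V_1 = 0.2983 V
2. I_R1 = 0.02294 A
3. P_R2 = 0.006844 W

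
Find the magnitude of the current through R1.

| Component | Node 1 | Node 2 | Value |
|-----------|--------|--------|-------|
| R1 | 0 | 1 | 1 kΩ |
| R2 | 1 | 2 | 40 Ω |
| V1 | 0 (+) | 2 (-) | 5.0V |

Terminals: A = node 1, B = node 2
Nodal analysis, taking node 2 as the 0 V reference.
Source V1 fixes V_0 = 5 V.
KCL at each unknown node (sum of currents leaving = 0; resistances in Ω):
  Node 1: (V_1 - 5)/1000 + (V_1 - 0)/40 = 0
Collecting terms: 0.026 × V_1 = 0.005  =>  V_1 = 0.1923 V
I_R1 = (V_0 - V_1)/R1 = (5 - 0.1923)/1000 = 0.004808 A
|I_R1| = 0.004808 A

Final answer: |I_R1| = 0.004808 A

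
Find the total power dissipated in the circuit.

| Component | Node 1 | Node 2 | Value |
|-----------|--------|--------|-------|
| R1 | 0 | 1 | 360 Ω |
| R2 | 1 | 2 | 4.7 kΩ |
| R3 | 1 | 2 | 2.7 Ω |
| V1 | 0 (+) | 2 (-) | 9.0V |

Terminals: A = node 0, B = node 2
Nodal analysis, taking node 2 as the 0 V reference.
Source V1 fixes V_0 = 9 V.
KCL at each unknown node (sum of currents leaving = 0; resistances in Ω):
  Node 1: (V_1 - 9)/360 + (V_1 - 0)/4700 + (V_1 - 0)/2.7 = 0
Collecting terms: 0.3734 × V_1 = 0.025  =>  V_1 = 0.06696 V
Power in each resistor, P = (ΔV)²/R:
  P_R1 = (9 - 0.06696)²/360 = 0.2217 W
  P_R2 = (0.06696 - 0)²/4700 = 0.0000009539 W
  P_R3 = (0.06696 - 0)²/2.7 = 0.001661 W
P_total = P_R1 + P_R2 + P_R3 = 0.2233 W

Final answer: 0.2233 W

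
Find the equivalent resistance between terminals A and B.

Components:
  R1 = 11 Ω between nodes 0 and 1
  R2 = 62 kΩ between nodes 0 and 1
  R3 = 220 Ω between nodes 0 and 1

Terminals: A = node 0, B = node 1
Reduce the network between node 0 (A) and node 1 (B) by series/parallel combination:
  Rp1 = R1 ‖ R2 ‖ R3 (parallel, all between nodes 0 and 1) = 1/(1/11 + 1/62000 + 1/220) = 10.47 Ω
R_eq = 10.47 Ω

Final answer: 10.47 Ω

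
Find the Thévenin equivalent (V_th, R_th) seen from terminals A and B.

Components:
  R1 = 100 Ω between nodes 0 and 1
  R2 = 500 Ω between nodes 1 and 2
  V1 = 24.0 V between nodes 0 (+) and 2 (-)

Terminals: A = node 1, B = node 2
Step 1 — V_th is the open-circuit voltage V_A - V_B (nothing connected across the terminals).
Nodal analysis, taking node 2 as the 0 V reference.
Source V1 fixes V_0 = 24 V.
KCL at each unknown node (sum of currents leaving = 0; resistances in Ω):
  Node 1: (V_1 - 24)/100 + (V_1 - 0)/500 = 0
Collecting terms: 0.012 × V_1 = 0.24  =>  V_1 = 20 V
V_th = V_1 - V_2 = 20 - 0 = 20 V
Step 2 — R_th: zero the source — replace V1 by a short circuit (node 2 merges into node 0) — and find the resistance seen between A (node 1) and B (node 0).
Reduce the network between node 1 (A) and node 0 (B) by series/parallel combination:
  Rp1 = R1 ‖ R2 (parallel, both between nodes 0 and 1) = 1/(1/100 + 1/500) = 83.33 Ω
R_th = 83.33 Ω

Final answer: V_th = 20 V, R_th = 83.33 Ω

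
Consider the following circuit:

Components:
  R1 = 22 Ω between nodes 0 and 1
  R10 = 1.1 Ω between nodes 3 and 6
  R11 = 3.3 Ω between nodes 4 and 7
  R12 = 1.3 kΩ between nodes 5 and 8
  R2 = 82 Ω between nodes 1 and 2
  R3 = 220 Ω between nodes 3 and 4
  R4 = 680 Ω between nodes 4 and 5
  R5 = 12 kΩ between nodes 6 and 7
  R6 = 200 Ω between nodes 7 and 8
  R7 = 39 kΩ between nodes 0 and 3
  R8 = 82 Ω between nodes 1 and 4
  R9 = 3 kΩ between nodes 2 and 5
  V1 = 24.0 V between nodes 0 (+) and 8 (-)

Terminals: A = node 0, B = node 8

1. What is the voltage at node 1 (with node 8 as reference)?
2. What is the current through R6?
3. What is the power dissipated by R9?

Nodal analysis, taking node 8 as the 0 V reference.
Source V1 fixes V_0 = 24 V.
KCL at each unknown node (sum of currents leaving = 0; resistances in Ω):
  Node 1: (V_1 - 24)/22 + (V_1 - V_2)/82 + (V_1 - V_4)/82 = 0
  Node 2: (V_2 - V_1)/82 + (V_2 - V_5)/3000 = 0
  Node 3: (V_3 - V_4)/220 + (V_3 - 24)/39000 + (V_3 - V_6)/1.1 = 0
  Node 4: (V_4 - V_3)/220 + (V_4 - V_5)/680 + (V_4 - V_1)/82 + (V_4 - V_7)/3.3 = 0
  Node 5: (V_5 - V_4)/680 + (V_5 - V_2)/3000 + (V_5 - 0)/1300 = 0
  Node 6: (V_6 - V_7)/12000 + (V_6 - V_3)/1.1 = 0
  Node 7: (V_7 - V_6)/12000 + (V_7 - 0)/200 + (V_7 - V_4)/3.3 = 0
Collecting terms (coefficients in siemens):
  0.06984·V_1 - 0.0122·V_2 - 0.0122·V_4 = 1.091
  0.01253·V_2 - 0.0122·V_1 - 0.0003333·V_5 = 0
  0.9137·V_3 - 0.004545·V_4 - 0.9091·V_6 = 0.0006154
  0.3212·V_4 - 0.0122·V_1 - 0.004545·V_3 - 0.001471·V_5 - 0.303·V_7 = 0
  0.002573·V_5 - 0.0003333·V_2 - 0.001471·V_4 = 0
  0.9092·V_6 - 0.9091·V_3 - 0.00008333·V_7 = 0
  0.3081·V_7 - 0.303·V_4 - 0.00008333·V_6 = 0
Solving these 7 simultaneous equations (Gaussian elimination) gives:
  V_1 = 22.13 V, V_2 = 21.86 V, V_3 = 15.5 V, V_4 = 15.46 V
  V_5 = 11.67 V, V_6 = 15.5 V, V_7 = 15.21 V
Part 1:
  Read off the nodal solution: V_1 = 22.13 V
Part 2:
  I_R6 = (V_7 - V_8)/R6 = (15.21 - 0)/200 = 0.07604 A
  Magnitude: I_R6 = 0.07604 A
Part 3:
  I_R9 = (V_2 - V_5)/R9 = (21.86 - 11.67)/3000 = 0.003396 A
  P_R9 = I_R9² × R9 = (0.003396)² × 3000 = 0.03461 W

Final answers:
1. V_1 = 22.13 V
2. I_R6 = 0.07604 A
3. P_R9 = 0.03461 W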